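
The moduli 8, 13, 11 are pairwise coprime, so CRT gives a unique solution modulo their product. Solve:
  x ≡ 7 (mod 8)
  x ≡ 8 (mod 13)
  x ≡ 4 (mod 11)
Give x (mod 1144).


Moduli 8, 13, 11 are pairwise coprime; by CRT there is a unique solution modulo M = 8 · 13 · 11 = 1144.
Solve pairwise, accumulating the modulus:
  Start with x ≡ 7 (mod 8).
  Combine with x ≡ 8 (mod 13): since gcd(8, 13) = 1, we get a unique residue mod 104.
    Write x = 7 + 8·t and substitute into x ≡ 8 (mod 13): 8·t ≡ 8 − 7 = 1 (mod 13).
    The inverse of 8 mod 13 is 5 (since 8·5 = 40 = 3·13 + 1), so t ≡ 5·1 = 5 ≡ 5 (mod 13).
    Then x = 7 + 8·5 = 47, valid modulo lcm(8, 13) = 104: x ≡ 47 (mod 104).
  Combine with x ≡ 4 (mod 11): since gcd(104, 11) = 1, we get a unique residue mod 1144.
    Write x = 47 + 104·t and substitute into x ≡ 4 (mod 11): 104·t ≡ 4 − 47 = -43 (mod 11).
    Reduce coefficients mod 11: 5·t ≡ 1 (mod 11).
    The inverse of 5 mod 11 is 9 (since 5·9 = 45 = 4·11 + 1), so t ≡ 9·1 = 9 ≡ 9 (mod 11).
    Then x = 47 + 104·9 = 983, valid modulo lcm(104, 11) = 1144: x ≡ 983 (mod 1144).
Verify: 983 mod 8 = 7 ✓, 983 mod 13 = 8 ✓, 983 mod 11 = 4 ✓.

x ≡ 983 (mod 1144).


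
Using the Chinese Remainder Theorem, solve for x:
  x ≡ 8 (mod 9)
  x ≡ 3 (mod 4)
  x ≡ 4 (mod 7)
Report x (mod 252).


Moduli 9, 4, 7 are pairwise coprime; by CRT there is a unique solution modulo M = 9 · 4 · 7 = 252.
Solve pairwise, accumulating the modulus:
  Start with x ≡ 8 (mod 9).
  Combine with x ≡ 3 (mod 4): since gcd(9, 4) = 1, we get a unique residue mod 36.
    Write x = 8 + 9·t and substitute into x ≡ 3 (mod 4): 9·t ≡ 3 − 8 = -5 (mod 4).
    Reduce coefficients mod 4: 1·t ≡ 3 (mod 4).
    So t ≡ 3 (mod 4).
    Then x = 8 + 9·3 = 35, valid modulo lcm(9, 4) = 36: x ≡ 35 (mod 36).
  Combine with x ≡ 4 (mod 7): since gcd(36, 7) = 1, we get a unique residue mod 252.
    Write x = 35 + 36·t and substitute into x ≡ 4 (mod 7): 36·t ≡ 4 − 35 = -31 (mod 7).
    Reduce coefficients mod 7: 1·t ≡ 4 (mod 7).
    So t ≡ 4 (mod 7).
    Then x = 35 + 36·4 = 179, valid modulo lcm(36, 7) = 252: x ≡ 179 (mod 252).
Verify: 179 mod 9 = 8 ✓, 179 mod 4 = 3 ✓, 179 mod 7 = 4 ✓.

x ≡ 179 (mod 252).


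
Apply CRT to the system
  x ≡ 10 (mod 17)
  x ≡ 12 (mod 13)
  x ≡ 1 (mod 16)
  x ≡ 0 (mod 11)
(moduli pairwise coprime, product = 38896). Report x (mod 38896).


Product of moduli M = 17 · 13 · 16 · 11 = 38896.
Merge one congruence at a time:
  Start: x ≡ 10 (mod 17).
  Combine with x ≡ 12 (mod 13); new modulus lcm = 221.
    Write x = 10 + 17·t and substitute into x ≡ 12 (mod 13): 17·t ≡ 12 − 10 = 2 (mod 13).
    Reduce coefficients mod 13: 4·t ≡ 2 (mod 13).
    The inverse of 4 mod 13 is 10 (since 4·10 = 40 = 3·13 + 1), so t ≡ 10·2 = 20 ≡ 7 (mod 13).
    Then x = 10 + 17·7 = 129, valid modulo lcm(17, 13) = 221: x ≡ 129 (mod 221).
  Combine with x ≡ 1 (mod 16); new modulus lcm = 3536.
    Write x = 129 + 221·t and substitute into x ≡ 1 (mod 16): 221·t ≡ 1 − 129 = -128 (mod 16).
    Reduce coefficients mod 16: 13·t ≡ 0 (mod 16).
    The inverse of 13 mod 16 is 5 (since 13·5 = 65 = 4·16 + 1), so t ≡ 5·0 = 0 ≡ 0 (mod 16).
    Then x = 129 + 221·0 = 129, valid modulo lcm(221, 16) = 3536: x ≡ 129 (mod 3536).
  Combine with x ≡ 0 (mod 11); new modulus lcm = 38896.
    Write x = 129 + 3536·t and substitute into x ≡ 0 (mod 11): 3536·t ≡ 0 − 129 = -129 (mod 11).
    Reduce coefficients mod 11: 5·t ≡ 3 (mod 11).
    The inverse of 5 mod 11 is 9 (since 5·9 = 45 = 4·11 + 1), so t ≡ 9·3 = 27 ≡ 5 (mod 11).
    Then x = 129 + 3536·5 = 17809, valid modulo lcm(3536, 11) = 38896: x ≡ 17809 (mod 38896).
Verify against each original: 17809 mod 17 = 10, 17809 mod 13 = 12, 17809 mod 16 = 1, 17809 mod 11 = 0.

x ≡ 17809 (mod 38896).


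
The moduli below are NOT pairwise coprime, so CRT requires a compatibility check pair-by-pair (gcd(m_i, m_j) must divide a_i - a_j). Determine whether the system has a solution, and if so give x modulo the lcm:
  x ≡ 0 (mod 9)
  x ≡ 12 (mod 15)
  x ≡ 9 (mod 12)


Moduli 9, 15, 12 are not pairwise coprime, so CRT works modulo lcm(m_i) when all pairwise compatibility conditions hold.
Pairwise compatibility: gcd(m_i, m_j) must divide a_i - a_j for every pair.
Merge one congruence at a time:
  Start: x ≡ 0 (mod 9).
  Combine with x ≡ 12 (mod 15): gcd(9, 15) = 3; 12 - 0 = 12, which IS divisible by 3, so compatible.
    Write x = 0 + 9·t and substitute into x ≡ 12 (mod 15): 9·t ≡ 12 − 0 = 12 (mod 15).
    Divide the congruence (and modulus) by g = 3: 3·t ≡ 4 (mod 5).
    The inverse of 3 mod 5 is 2 (since 3·2 = 6 = 1·5 + 1), so t ≡ 2·4 = 8 ≡ 3 (mod 5).
    Then x = 0 + 9·3 = 27, valid modulo lcm(9, 15) = 45: x ≡ 27 (mod 45).
  Combine with x ≡ 9 (mod 12): gcd(45, 12) = 3; 9 - 27 = -18, which IS divisible by 3, so compatible.
    Write x = 27 + 45·t and substitute into x ≡ 9 (mod 12): 45·t ≡ 9 − 27 = -18 (mod 12).
    Divide the congruence (and modulus) by g = 3: 15·t ≡ -6 (mod 4).
    Reduce coefficients mod 4: 3·t ≡ 2 (mod 4).
    The inverse of 3 mod 4 is 3 (since 3·3 = 9 = 2·4 + 1), so t ≡ 3·2 = 6 ≡ 2 (mod 4).
    Then x = 27 + 45·2 = 117, valid modulo lcm(45, 12) = 180: x ≡ 117 (mod 180).
Verify: 117 mod 9 = 0, 117 mod 15 = 12, 117 mod 12 = 9.

x ≡ 117 (mod 180).


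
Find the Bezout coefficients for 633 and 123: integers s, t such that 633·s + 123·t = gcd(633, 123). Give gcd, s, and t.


Euclidean algorithm on (633, 123) — divide until remainder is 0:
  633 = 5 · 123 + 18
  123 = 6 · 18 + 15
  18 = 1 · 15 + 3
  15 = 5 · 3 + 0
gcd(633, 123) = 3.
Track Bezout coefficients alongside the remainders: start with r₀ = 633 = a·1 + b·0 (s = 1, t = 0) and r₁ = 123 = a·0 + b·1 (s = 0, t = 1); each new remainder r_{k+1} = r_{k-1} − q_k·r_k inherits s_{k+1} = s_{k-1} − q_k·s_k, t_{k+1} = t_{k-1} − q_k·t_k, so r_k = a·s_k + b·t_k at every step:
  q = 5: r = 18, s = 1 − 5·0 = 1, t = 0 − 5·1 = -5  (check: 633·1 + 123·(-5) = 18)
  q = 6: r = 15, s = 0 − 6·1 = -6, t = 1 − 6·(-5) = 31  (check: 633·(-6) + 123·31 = 15)
  q = 1: r = 3, s = 1 − 1·(-6) = 7, t = -5 − 1·31 = -36  (check: 633·7 + 123·(-36) = 3)
The row with r = 3 (the gcd) gives the Bezout coefficients s = 7, t = -36.
Result: 633 · (7) + 123 · (-36) = 3.

gcd(633, 123) = 3; s = 7, t = -36 (check: 633·7 + 123·(-36) = 3).


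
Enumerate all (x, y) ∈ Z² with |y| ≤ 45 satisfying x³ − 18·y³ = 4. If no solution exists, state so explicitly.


The equation is x³ - 18y³ = 4. For fixed y, x³ = 18·y³ + 4, so a solution requires the RHS to be a perfect cube.
Strategy: iterate y from -45 to 45, compute RHS = 18·y³ + 4, and check whether it is a (positive or negative) perfect cube.
Check small values of y:
  y = 0: RHS = 4 is not a perfect cube.
  y = 1: RHS = 22 is not a perfect cube.
  y = -1: RHS = -14 is not a perfect cube.
  y = 2: RHS = 148 is not a perfect cube.
  y = -2: RHS = -140 is not a perfect cube.
  y = 3: RHS = 490 is not a perfect cube.
  y = -3: RHS = -482 is not a perfect cube.
Continuing the search up to |y| = 45 finds no solutions either.
No (x, y) in the scanned range satisfies the equation.

No integer solutions with |y| ≤ 45.


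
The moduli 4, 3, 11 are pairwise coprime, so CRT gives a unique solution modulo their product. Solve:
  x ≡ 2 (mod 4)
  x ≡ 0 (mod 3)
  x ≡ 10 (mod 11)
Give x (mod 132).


Moduli 4, 3, 11 are pairwise coprime; by CRT there is a unique solution modulo M = 4 · 3 · 11 = 132.
Solve pairwise, accumulating the modulus:
  Start with x ≡ 2 (mod 4).
  Combine with x ≡ 0 (mod 3): since gcd(4, 3) = 1, we get a unique residue mod 12.
    Write x = 2 + 4·t and substitute into x ≡ 0 (mod 3): 4·t ≡ 0 − 2 = -2 (mod 3).
    Reduce coefficients mod 3: 1·t ≡ 1 (mod 3).
    So t ≡ 1 (mod 3).
    Then x = 2 + 4·1 = 6, valid modulo lcm(4, 3) = 12: x ≡ 6 (mod 12).
  Combine with x ≡ 10 (mod 11): since gcd(12, 11) = 1, we get a unique residue mod 132.
    Write x = 6 + 12·t and substitute into x ≡ 10 (mod 11): 12·t ≡ 10 − 6 = 4 (mod 11).
    Reduce coefficients mod 11: 1·t ≡ 4 (mod 11).
    So t ≡ 4 (mod 11).
    Then x = 6 + 12·4 = 54, valid modulo lcm(12, 11) = 132: x ≡ 54 (mod 132).
Verify: 54 mod 4 = 2 ✓, 54 mod 3 = 0 ✓, 54 mod 11 = 10 ✓.

x ≡ 54 (mod 132).


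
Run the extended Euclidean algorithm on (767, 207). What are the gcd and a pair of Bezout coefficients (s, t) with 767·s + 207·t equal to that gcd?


Euclidean algorithm on (767, 207) — divide until remainder is 0:
  767 = 3 · 207 + 146
  207 = 1 · 146 + 61
  146 = 2 · 61 + 24
  61 = 2 · 24 + 13
  24 = 1 · 13 + 11
  13 = 1 · 11 + 2
  11 = 5 · 2 + 1
  2 = 2 · 1 + 0
gcd(767, 207) = 1.
Track Bezout coefficients alongside the remainders: start with r₀ = 767 = a·1 + b·0 (s = 1, t = 0) and r₁ = 207 = a·0 + b·1 (s = 0, t = 1); each new remainder r_{k+1} = r_{k-1} − q_k·r_k inherits s_{k+1} = s_{k-1} − q_k·s_k, t_{k+1} = t_{k-1} − q_k·t_k, so r_k = a·s_k + b·t_k at every step:
  q = 3: r = 146, s = 1 − 3·0 = 1, t = 0 − 3·1 = -3  (check: 767·1 + 207·(-3) = 146)
  q = 1: r = 61, s = 0 − 1·1 = -1, t = 1 − 1·(-3) = 4  (check: 767·(-1) + 207·4 = 61)
  q = 2: r = 24, s = 1 − 2·(-1) = 3, t = -3 − 2·4 = -11  (check: 767·3 + 207·(-11) = 24)
  q = 2: r = 13, s = -1 − 2·3 = -7, t = 4 − 2·(-11) = 26  (check: 767·(-7) + 207·26 = 13)
  q = 1: r = 11, s = 3 − 1·(-7) = 10, t = -11 − 1·26 = -37  (check: 767·10 + 207·(-37) = 11)
  q = 1: r = 2, s = -7 − 1·10 = -17, t = 26 − 1·(-37) = 63  (check: 767·(-17) + 207·63 = 2)
  q = 5: r = 1, s = 10 − 5·(-17) = 95, t = -37 − 5·63 = -352  (check: 767·95 + 207·(-352) = 1)
The row with r = 1 (the gcd) gives the Bezout coefficients s = 95, t = -352.
Result: 767 · (95) + 207 · (-352) = 1.

gcd(767, 207) = 1; s = 95, t = -352 (check: 767·95 + 207·(-352) = 1).


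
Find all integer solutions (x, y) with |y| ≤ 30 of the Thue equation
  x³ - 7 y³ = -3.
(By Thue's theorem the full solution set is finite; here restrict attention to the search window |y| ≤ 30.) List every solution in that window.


The equation is x³ - 7y³ = -3. For fixed y, x³ = 7·y³ − 3, so a solution requires the RHS to be a perfect cube.
Strategy: iterate y from -30 to 30, compute RHS = 7·y³ − 3, and check whether it is a (positive or negative) perfect cube.
Check small values of y:
  y = 0: RHS = -3 is not a perfect cube.
  y = 1: RHS = 4 is not a perfect cube.
  y = -1: RHS = -10 is not a perfect cube.
  y = 2: RHS = 53 is not a perfect cube.
  y = -2: RHS = -59 is not a perfect cube.
  y = 3: RHS = 186 is not a perfect cube.
  y = -3: RHS = -192 is not a perfect cube.
Continuing the search up to |y| = 30 finds no solutions either.
No (x, y) in the scanned range satisfies the equation.

No integer solutions with |y| ≤ 30.


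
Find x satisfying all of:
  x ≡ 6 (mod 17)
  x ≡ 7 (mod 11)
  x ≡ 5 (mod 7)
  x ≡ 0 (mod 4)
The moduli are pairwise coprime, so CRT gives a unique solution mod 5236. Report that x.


Product of moduli M = 17 · 11 · 7 · 4 = 5236.
Merge one congruence at a time:
  Start: x ≡ 6 (mod 17).
  Combine with x ≡ 7 (mod 11); new modulus lcm = 187.
    Write x = 6 + 17·t and substitute into x ≡ 7 (mod 11): 17·t ≡ 7 − 6 = 1 (mod 11).
    Reduce coefficients mod 11: 6·t ≡ 1 (mod 11).
    The inverse of 6 mod 11 is 2 (since 6·2 = 12 = 1·11 + 1), so t ≡ 2·1 = 2 ≡ 2 (mod 11).
    Then x = 6 + 17·2 = 40, valid modulo lcm(17, 11) = 187: x ≡ 40 (mod 187).
  Combine with x ≡ 5 (mod 7); new modulus lcm = 1309.
    Write x = 40 + 187·t and substitute into x ≡ 5 (mod 7): 187·t ≡ 5 − 40 = -35 (mod 7).
    Reduce coefficients mod 7: 5·t ≡ 0 (mod 7).
    The inverse of 5 mod 7 is 3 (since 5·3 = 15 = 2·7 + 1), so t ≡ 3·0 = 0 ≡ 0 (mod 7).
    Then x = 40 + 187·0 = 40, valid modulo lcm(187, 7) = 1309: x ≡ 40 (mod 1309).
  Combine with x ≡ 0 (mod 4); new modulus lcm = 5236.
    Write x = 40 + 1309·t and substitute into x ≡ 0 (mod 4): 1309·t ≡ 0 − 40 = -40 (mod 4).
    Reduce coefficients mod 4: 1·t ≡ 0 (mod 4).
    So t ≡ 0 (mod 4).
    Then x = 40 + 1309·0 = 40, valid modulo lcm(1309, 4) = 5236: x ≡ 40 (mod 5236).
Verify against each original: 40 mod 17 = 6, 40 mod 11 = 7, 40 mod 7 = 5, 40 mod 4 = 0.

x ≡ 40 (mod 5236).


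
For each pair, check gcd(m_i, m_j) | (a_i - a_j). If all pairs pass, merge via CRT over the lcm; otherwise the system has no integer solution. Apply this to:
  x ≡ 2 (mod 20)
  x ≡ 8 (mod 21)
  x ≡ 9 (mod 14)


Moduli 20, 21, 14 are not pairwise coprime, so CRT works modulo lcm(m_i) when all pairwise compatibility conditions hold.
Pairwise compatibility: gcd(m_i, m_j) must divide a_i - a_j for every pair.
Merge one congruence at a time:
  Start: x ≡ 2 (mod 20).
  Combine with x ≡ 8 (mod 21): gcd(20, 21) = 1; 8 - 2 = 6, which IS divisible by 1, so compatible.
    Write x = 2 + 20·t and substitute into x ≡ 8 (mod 21): 20·t ≡ 8 − 2 = 6 (mod 21).
    The inverse of 20 mod 21 is 20 (since 20·20 = 400 = 19·21 + 1), so t ≡ 20·6 = 120 ≡ 15 (mod 21).
    Then x = 2 + 20·15 = 302, valid modulo lcm(20, 21) = 420: x ≡ 302 (mod 420).
  Combine with x ≡ 9 (mod 14): gcd(420, 14) = 14, and 9 - 302 = -293 is NOT divisible by 14.
    ⇒ system is inconsistent (no integer solution).

No solution (the system is inconsistent).


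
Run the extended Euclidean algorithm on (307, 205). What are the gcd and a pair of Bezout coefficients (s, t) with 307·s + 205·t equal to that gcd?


Euclidean algorithm on (307, 205) — divide until remainder is 0:
  307 = 1 · 205 + 102
  205 = 2 · 102 + 1
  102 = 102 · 1 + 0
gcd(307, 205) = 1.
Track Bezout coefficients alongside the remainders: start with r₀ = 307 = a·1 + b·0 (s = 1, t = 0) and r₁ = 205 = a·0 + b·1 (s = 0, t = 1); each new remainder r_{k+1} = r_{k-1} − q_k·r_k inherits s_{k+1} = s_{k-1} − q_k·s_k, t_{k+1} = t_{k-1} − q_k·t_k, so r_k = a·s_k + b·t_k at every step:
  q = 1: r = 102, s = 1 − 1·0 = 1, t = 0 − 1·1 = -1  (check: 307·1 + 205·(-1) = 102)
  q = 2: r = 1, s = 0 − 2·1 = -2, t = 1 − 2·(-1) = 3  (check: 307·(-2) + 205·3 = 1)
The row with r = 1 (the gcd) gives the Bezout coefficients s = -2, t = 3.
Result: 307 · (-2) + 205 · (3) = 1.

gcd(307, 205) = 1; s = -2, t = 3 (check: 307·(-2) + 205·3 = 1).


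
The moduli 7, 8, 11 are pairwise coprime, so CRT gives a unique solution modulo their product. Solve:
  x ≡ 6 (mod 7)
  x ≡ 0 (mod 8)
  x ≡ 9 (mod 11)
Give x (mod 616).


Moduli 7, 8, 11 are pairwise coprime; by CRT there is a unique solution modulo M = 7 · 8 · 11 = 616.
Solve pairwise, accumulating the modulus:
  Start with x ≡ 6 (mod 7).
  Combine with x ≡ 0 (mod 8): since gcd(7, 8) = 1, we get a unique residue mod 56.
    Write x = 6 + 7·t and substitute into x ≡ 0 (mod 8): 7·t ≡ 0 − 6 = -6 (mod 8).
    Reduce coefficients mod 8: 7·t ≡ 2 (mod 8).
    The inverse of 7 mod 8 is 7 (since 7·7 = 49 = 6·8 + 1), so t ≡ 7·2 = 14 ≡ 6 (mod 8).
    Then x = 6 + 7·6 = 48, valid modulo lcm(7, 8) = 56: x ≡ 48 (mod 56).
  Combine with x ≡ 9 (mod 11): since gcd(56, 11) = 1, we get a unique residue mod 616.
    Write x = 48 + 56·t and substitute into x ≡ 9 (mod 11): 56·t ≡ 9 − 48 = -39 (mod 11).
    Reduce coefficients mod 11: 1·t ≡ 5 (mod 11).
    So t ≡ 5 (mod 11).
    Then x = 48 + 56·5 = 328, valid modulo lcm(56, 11) = 616: x ≡ 328 (mod 616).
Verify: 328 mod 7 = 6 ✓, 328 mod 8 = 0 ✓, 328 mod 11 = 9 ✓.

x ≡ 328 (mod 616).


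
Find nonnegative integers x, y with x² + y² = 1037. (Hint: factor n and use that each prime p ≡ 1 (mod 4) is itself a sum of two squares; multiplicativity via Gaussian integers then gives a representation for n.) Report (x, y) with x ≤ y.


Step 1: Factor n = 1037 = 17 · 61.
Step 2: Check the mod-4 condition on each prime factor: 17 ≡ 1 (mod 4), exponent 1; 61 ≡ 1 (mod 4), exponent 1.
All primes ≡ 3 (mod 4) appear to even exponent (or don't appear), so by the two-squares theorem n IS expressible as a sum of two squares.
Step 3: Build a representation. Here n = 17 · 61 is a product of primes ≡ 1 (mod 4). Each prime p ≡ 1 (mod 4) is itself a sum of two squares; find a² by testing p − a² for a perfect square:
  17: 17 − 1² = 16 = 4² ⇒ 17 = 1² + 4².
  61: 61 − 1² = 60, 61 − 2² = 57, 61 − 3² = 52, 61 − 4² = 45, 61 − 5² = 36 = 6² ⇒ 61 = 5² + 6².
  Combine using the Brahmagupta–Fibonacci identity (a² + b²)(c² + d²) = (ac − bd)² + (ad + bc)² = (ac + bd)² + (ad − bc)²:
  17 · 61 = 1037: from (1² + 4²)(5² + 6²), take (1·5 − 4·6, 1·6 + 4·5) = (5 − 24, 6 + 20) = (-19, 26); dropping signs (only squares matter) gives (19, 26); check 19² + 26² = 361 + 676 = 1037 ✓.
Step 4: Order so x ≤ y and verify: 19² + 26² = 361 + 676 = 1037 = n. ✓

n = 1037 = 19² + 26² (one valid representation with x ≤ y).


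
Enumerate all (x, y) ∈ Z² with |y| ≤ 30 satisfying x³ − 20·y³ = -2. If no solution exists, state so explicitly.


The equation is x³ - 20y³ = -2. For fixed y, x³ = 20·y³ − 2, so a solution requires the RHS to be a perfect cube.
Strategy: iterate y from -30 to 30, compute RHS = 20·y³ − 2, and check whether it is a (positive or negative) perfect cube.
Check small values of y:
  y = 0: RHS = -2 is not a perfect cube.
  y = 1: RHS = 18 is not a perfect cube.
  y = -1: RHS = -22 is not a perfect cube.
  y = 2: RHS = 158 is not a perfect cube.
  y = -2: RHS = -162 is not a perfect cube.
  y = 3: RHS = 538 is not a perfect cube.
  y = -3: RHS = -542 is not a perfect cube.
Continuing the search up to |y| = 30 finds no solutions either.
No (x, y) in the scanned range satisfies the equation.

No integer solutions with |y| ≤ 30.


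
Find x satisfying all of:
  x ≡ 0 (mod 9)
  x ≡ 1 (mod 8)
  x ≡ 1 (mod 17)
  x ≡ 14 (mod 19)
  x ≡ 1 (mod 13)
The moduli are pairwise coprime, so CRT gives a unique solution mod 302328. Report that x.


Product of moduli M = 9 · 8 · 17 · 19 · 13 = 302328.
Merge one congruence at a time:
  Start: x ≡ 0 (mod 9).
  Combine with x ≡ 1 (mod 8); new modulus lcm = 72.
    Write x = 0 + 9·t and substitute into x ≡ 1 (mod 8): 9·t ≡ 1 − 0 = 1 (mod 8).
    Reduce coefficients mod 8: 1·t ≡ 1 (mod 8).
    So t ≡ 1 (mod 8).
    Then x = 0 + 9·1 = 9, valid modulo lcm(9, 8) = 72: x ≡ 9 (mod 72).
  Combine with x ≡ 1 (mod 17); new modulus lcm = 1224.
    Write x = 9 + 72·t and substitute into x ≡ 1 (mod 17): 72·t ≡ 1 − 9 = -8 (mod 17).
    Reduce coefficients mod 17: 4·t ≡ 9 (mod 17).
    The inverse of 4 mod 17 is 13 (since 4·13 = 52 = 3·17 + 1), so t ≡ 13·9 = 117 ≡ 15 (mod 17).
    Then x = 9 + 72·15 = 1089, valid modulo lcm(72, 17) = 1224: x ≡ 1089 (mod 1224).
  Combine with x ≡ 14 (mod 19); new modulus lcm = 23256.
    Write x = 1089 + 1224·t and substitute into x ≡ 14 (mod 19): 1224·t ≡ 14 − 1089 = -1075 (mod 19).
    Reduce coefficients mod 19: 8·t ≡ 8 (mod 19).
    The inverse of 8 mod 19 is 12 (since 8·12 = 96 = 5·19 + 1), so t ≡ 12·8 = 96 ≡ 1 (mod 19).
    Then x = 1089 + 1224·1 = 2313, valid modulo lcm(1224, 19) = 23256: x ≡ 2313 (mod 23256).
  Combine with x ≡ 1 (mod 13); new modulus lcm = 302328.
    Write x = 2313 + 23256·t and substitute into x ≡ 1 (mod 13): 23256·t ≡ 1 − 2313 = -2312 (mod 13).
    Reduce coefficients mod 13: 12·t ≡ 2 (mod 13).
    The inverse of 12 mod 13 is 12 (since 12·12 = 144 = 11·13 + 1), so t ≡ 12·2 = 24 ≡ 11 (mod 13).
    Then x = 2313 + 23256·11 = 258129, valid modulo lcm(23256, 13) = 302328: x ≡ 258129 (mod 302328).
Verify against each original: 258129 mod 9 = 0, 258129 mod 8 = 1, 258129 mod 17 = 1, 258129 mod 19 = 14, 258129 mod 13 = 1.

x ≡ 258129 (mod 302328).


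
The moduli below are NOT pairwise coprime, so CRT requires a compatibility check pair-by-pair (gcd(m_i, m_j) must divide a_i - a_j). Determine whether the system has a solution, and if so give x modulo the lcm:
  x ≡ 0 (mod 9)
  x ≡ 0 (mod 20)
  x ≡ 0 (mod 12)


Moduli 9, 20, 12 are not pairwise coprime, so CRT works modulo lcm(m_i) when all pairwise compatibility conditions hold.
Pairwise compatibility: gcd(m_i, m_j) must divide a_i - a_j for every pair.
Merge one congruence at a time:
  Start: x ≡ 0 (mod 9).
  Combine with x ≡ 0 (mod 20): gcd(9, 20) = 1; 0 - 0 = 0, which IS divisible by 1, so compatible.
    Write x = 0 + 9·t and substitute into x ≡ 0 (mod 20): 9·t ≡ 0 − 0 = 0 (mod 20).
    The inverse of 9 mod 20 is 9 (since 9·9 = 81 = 4·20 + 1), so t ≡ 9·0 = 0 ≡ 0 (mod 20).
    Then x = 0 + 9·0 = 0, valid modulo lcm(9, 20) = 180: x ≡ 0 (mod 180).
  Combine with x ≡ 0 (mod 12): gcd(180, 12) = 12; 0 - 0 = 0, which IS divisible by 12, so compatible.
    Write x = 0 + 180·t and substitute into x ≡ 0 (mod 12): 180·t ≡ 0 − 0 = 0 (mod 12).
    Divide the congruence (and modulus) by g = 12: 15·t ≡ 0 (mod 1).
    Modulo 1 every t works; take t = 0.
    Then x = 0 + 180·0 = 0, valid modulo lcm(180, 12) = 180: x ≡ 0 (mod 180).
Verify: 0 mod 9 = 0, 0 mod 20 = 0, 0 mod 12 = 0.

x ≡ 0 (mod 180).


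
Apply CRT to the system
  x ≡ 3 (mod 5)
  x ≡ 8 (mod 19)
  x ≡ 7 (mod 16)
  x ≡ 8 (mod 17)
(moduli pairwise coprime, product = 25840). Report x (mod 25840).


Product of moduli M = 5 · 19 · 16 · 17 = 25840.
Merge one congruence at a time:
  Start: x ≡ 3 (mod 5).
  Combine with x ≡ 8 (mod 19); new modulus lcm = 95.
    Write x = 3 + 5·t and substitute into x ≡ 8 (mod 19): 5·t ≡ 8 − 3 = 5 (mod 19).
    The inverse of 5 mod 19 is 4 (since 5·4 = 20 = 1·19 + 1), so t ≡ 4·5 = 20 ≡ 1 (mod 19).
    Then x = 3 + 5·1 = 8, valid modulo lcm(5, 19) = 95: x ≡ 8 (mod 95).
  Combine with x ≡ 7 (mod 16); new modulus lcm = 1520.
    Write x = 8 + 95·t and substitute into x ≡ 7 (mod 16): 95·t ≡ 7 − 8 = -1 (mod 16).
    Reduce coefficients mod 16: 15·t ≡ 15 (mod 16).
    The inverse of 15 mod 16 is 15 (since 15·15 = 225 = 14·16 + 1), so t ≡ 15·15 = 225 ≡ 1 (mod 16).
    Then x = 8 + 95·1 = 103, valid modulo lcm(95, 16) = 1520: x ≡ 103 (mod 1520).
  Combine with x ≡ 8 (mod 17); new modulus lcm = 25840.
    Write x = 103 + 1520·t and substitute into x ≡ 8 (mod 17): 1520·t ≡ 8 − 103 = -95 (mod 17).
    Reduce coefficients mod 17: 7·t ≡ 7 (mod 17).
    The inverse of 7 mod 17 is 5 (since 7·5 = 35 = 2·17 + 1), so t ≡ 5·7 = 35 ≡ 1 (mod 17).
    Then x = 103 + 1520·1 = 1623, valid modulo lcm(1520, 17) = 25840: x ≡ 1623 (mod 25840).
Verify against each original: 1623 mod 5 = 3, 1623 mod 19 = 8, 1623 mod 16 = 7, 1623 mod 17 = 8.

x ≡ 1623 (mod 25840).


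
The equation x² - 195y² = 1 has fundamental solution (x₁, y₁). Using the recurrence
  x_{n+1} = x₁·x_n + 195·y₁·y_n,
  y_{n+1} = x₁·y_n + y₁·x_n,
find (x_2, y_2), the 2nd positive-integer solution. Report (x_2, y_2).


Step 1: Find the fundamental solution (x₁, y₁) of x² - 195y² = 1.
  Expand √195 as a continued fraction. a₀ = ⌊√195⌋ = 13; iterate m_{k+1} = d_k·a_k − m_k, d_{k+1} = (195 − m_{k+1}²)/d_k, a_{k+1} = ⌊(a₀ + m_{k+1})/d_{k+1}⌋ (starting m₀ = 0, d₀ = 1), with convergents p_k = a_k·p_{k-1} + p_{k-2}, q_k = a_k·q_{k-1} + q_{k-2} (p₋₁ = 1, q₋₁ = 0):
  k = 0: a₀ = 13; p₀/q₀ = 13/1; p₀² − 195·q₀² = 169 − 195 = -26.
  k = 1: m = 13, d = 26, a = ⌊(13 + 13)/26⌋ = 1; p/q = (1·13 + 1)/(1·1 + 0) = 14/1; p² − 195·q² = 196 − 195 = 1.
  The first convergent with p² − 195·q² = 1 gives the fundamental solution (x₁, y₁) = (14, 1).
Step 2: Apply the recurrence (x_{n+1}, y_{n+1}) = (x₁x_n + 195y₁y_n, x₁y_n + y₁x_n) repeatedly.
  From (x_1, y_1) = (14, 1): x_2 = 14·14 + 195·1·1 = 391; y_2 = 14·1 + 1·14 = 28.
Step 3: Verify x_2² - 195·y_2² = 152881 - 152880 = 1 (should be 1). ✓

(x_1, y_1) = (14, 1); (x_2, y_2) = (391, 28).


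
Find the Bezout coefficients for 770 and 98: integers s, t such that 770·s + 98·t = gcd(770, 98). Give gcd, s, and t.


Euclidean algorithm on (770, 98) — divide until remainder is 0:
  770 = 7 · 98 + 84
  98 = 1 · 84 + 14
  84 = 6 · 14 + 0
gcd(770, 98) = 14.
Track Bezout coefficients alongside the remainders: start with r₀ = 770 = a·1 + b·0 (s = 1, t = 0) and r₁ = 98 = a·0 + b·1 (s = 0, t = 1); each new remainder r_{k+1} = r_{k-1} − q_k·r_k inherits s_{k+1} = s_{k-1} − q_k·s_k, t_{k+1} = t_{k-1} − q_k·t_k, so r_k = a·s_k + b·t_k at every step:
  q = 7: r = 84, s = 1 − 7·0 = 1, t = 0 − 7·1 = -7  (check: 770·1 + 98·(-7) = 84)
  q = 1: r = 14, s = 0 − 1·1 = -1, t = 1 − 1·(-7) = 8  (check: 770·(-1) + 98·8 = 14)
The row with r = 14 (the gcd) gives the Bezout coefficients s = -1, t = 8.
Result: 770 · (-1) + 98 · (8) = 14.

gcd(770, 98) = 14; s = -1, t = 8 (check: 770·(-1) + 98·8 = 14).


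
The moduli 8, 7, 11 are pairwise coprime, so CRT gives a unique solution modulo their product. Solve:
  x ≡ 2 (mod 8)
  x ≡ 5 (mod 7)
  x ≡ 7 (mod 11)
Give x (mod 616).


Moduli 8, 7, 11 are pairwise coprime; by CRT there is a unique solution modulo M = 8 · 7 · 11 = 616.
Solve pairwise, accumulating the modulus:
  Start with x ≡ 2 (mod 8).
  Combine with x ≡ 5 (mod 7): since gcd(8, 7) = 1, we get a unique residue mod 56.
    Write x = 2 + 8·t and substitute into x ≡ 5 (mod 7): 8·t ≡ 5 − 2 = 3 (mod 7).
    Reduce coefficients mod 7: 1·t ≡ 3 (mod 7).
    So t ≡ 3 (mod 7).
    Then x = 2 + 8·3 = 26, valid modulo lcm(8, 7) = 56: x ≡ 26 (mod 56).
  Combine with x ≡ 7 (mod 11): since gcd(56, 11) = 1, we get a unique residue mod 616.
    Write x = 26 + 56·t and substitute into x ≡ 7 (mod 11): 56·t ≡ 7 − 26 = -19 (mod 11).
    Reduce coefficients mod 11: 1·t ≡ 3 (mod 11).
    So t ≡ 3 (mod 11).
    Then x = 26 + 56·3 = 194, valid modulo lcm(56, 11) = 616: x ≡ 194 (mod 616).
Verify: 194 mod 8 = 2 ✓, 194 mod 7 = 5 ✓, 194 mod 11 = 7 ✓.

x ≡ 194 (mod 616).


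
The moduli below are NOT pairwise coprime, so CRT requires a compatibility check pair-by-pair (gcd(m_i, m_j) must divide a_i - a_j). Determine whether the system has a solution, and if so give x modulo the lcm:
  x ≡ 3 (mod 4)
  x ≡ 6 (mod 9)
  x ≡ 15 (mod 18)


Moduli 4, 9, 18 are not pairwise coprime, so CRT works modulo lcm(m_i) when all pairwise compatibility conditions hold.
Pairwise compatibility: gcd(m_i, m_j) must divide a_i - a_j for every pair.
Merge one congruence at a time:
  Start: x ≡ 3 (mod 4).
  Combine with x ≡ 6 (mod 9): gcd(4, 9) = 1; 6 - 3 = 3, which IS divisible by 1, so compatible.
    Write x = 3 + 4·t and substitute into x ≡ 6 (mod 9): 4·t ≡ 6 − 3 = 3 (mod 9).
    The inverse of 4 mod 9 is 7 (since 4·7 = 28 = 3·9 + 1), so t ≡ 7·3 = 21 ≡ 3 (mod 9).
    Then x = 3 + 4·3 = 15, valid modulo lcm(4, 9) = 36: x ≡ 15 (mod 36).
  Combine with x ≡ 15 (mod 18): gcd(36, 18) = 18; 15 - 15 = 0, which IS divisible by 18, so compatible.
    Write x = 15 + 36·t and substitute into x ≡ 15 (mod 18): 36·t ≡ 15 − 15 = 0 (mod 18).
    Divide the congruence (and modulus) by g = 18: 2·t ≡ 0 (mod 1).
    Modulo 1 every t works; take t = 0.
    Then x = 15 + 36·0 = 15, valid modulo lcm(36, 18) = 36: x ≡ 15 (mod 36).
Verify: 15 mod 4 = 3, 15 mod 9 = 6, 15 mod 18 = 15.

x ≡ 15 (mod 36).


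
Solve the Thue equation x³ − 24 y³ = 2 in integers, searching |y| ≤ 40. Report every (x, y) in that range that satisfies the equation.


The equation is x³ - 24y³ = 2. For fixed y, x³ = 24·y³ + 2, so a solution requires the RHS to be a perfect cube.
Strategy: iterate y from -40 to 40, compute RHS = 24·y³ + 2, and check whether it is a (positive or negative) perfect cube.
Check small values of y:
  y = 0: RHS = 2 is not a perfect cube.
  y = 1: RHS = 26 is not a perfect cube.
  y = -1: RHS = -22 is not a perfect cube.
  y = 2: RHS = 194 is not a perfect cube.
  y = -2: RHS = -190 is not a perfect cube.
  y = 3: RHS = 650 is not a perfect cube.
  y = -3: RHS = -646 is not a perfect cube.
Continuing the search up to |y| = 40 finds no solutions either.
No (x, y) in the scanned range satisfies the equation.

No integer solutions with |y| ≤ 40.


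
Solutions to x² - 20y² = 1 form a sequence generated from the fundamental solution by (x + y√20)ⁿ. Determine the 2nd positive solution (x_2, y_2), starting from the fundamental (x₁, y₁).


Step 1: Find the fundamental solution (x₁, y₁) of x² - 20y² = 1.
  Expand √20 as a continued fraction. a₀ = ⌊√20⌋ = 4; iterate m_{k+1} = d_k·a_k − m_k, d_{k+1} = (20 − m_{k+1}²)/d_k, a_{k+1} = ⌊(a₀ + m_{k+1})/d_{k+1}⌋ (starting m₀ = 0, d₀ = 1), with convergents p_k = a_k·p_{k-1} + p_{k-2}, q_k = a_k·q_{k-1} + q_{k-2} (p₋₁ = 1, q₋₁ = 0):
  k = 0: a₀ = 4; p₀/q₀ = 4/1; p₀² − 20·q₀² = 16 − 20 = -4.
  k = 1: m = 4, d = 4, a = ⌊(4 + 4)/4⌋ = 2; p/q = (2·4 + 1)/(2·1 + 0) = 9/2; p² − 20·q² = 81 − 80 = 1.
  The first convergent with p² − 20·q² = 1 gives the fundamental solution (x₁, y₁) = (9, 2).
Step 2: Apply the recurrence (x_{n+1}, y_{n+1}) = (x₁x_n + 20y₁y_n, x₁y_n + y₁x_n) repeatedly.
  From (x_1, y_1) = (9, 2): x_2 = 9·9 + 20·2·2 = 161; y_2 = 9·2 + 2·9 = 36.
Step 3: Verify x_2² - 20·y_2² = 25921 - 25920 = 1 (should be 1). ✓

(x_1, y_1) = (9, 2); (x_2, y_2) = (161, 36).


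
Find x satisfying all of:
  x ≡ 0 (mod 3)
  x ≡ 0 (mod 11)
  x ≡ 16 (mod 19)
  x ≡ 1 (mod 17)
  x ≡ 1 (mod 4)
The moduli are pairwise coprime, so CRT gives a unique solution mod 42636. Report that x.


Product of moduli M = 3 · 11 · 19 · 17 · 4 = 42636.
Merge one congruence at a time:
  Start: x ≡ 0 (mod 3).
  Combine with x ≡ 0 (mod 11); new modulus lcm = 33.
    Write x = 0 + 3·t and substitute into x ≡ 0 (mod 11): 3·t ≡ 0 − 0 = 0 (mod 11).
    The inverse of 3 mod 11 is 4 (since 3·4 = 12 = 1·11 + 1), so t ≡ 4·0 = 0 ≡ 0 (mod 11).
    Then x = 0 + 3·0 = 0, valid modulo lcm(3, 11) = 33: x ≡ 0 (mod 33).
  Combine with x ≡ 16 (mod 19); new modulus lcm = 627.
    Write x = 0 + 33·t and substitute into x ≡ 16 (mod 19): 33·t ≡ 16 − 0 = 16 (mod 19).
    Reduce coefficients mod 19: 14·t ≡ 16 (mod 19).
    The inverse of 14 mod 19 is 15 (since 14·15 = 210 = 11·19 + 1), so t ≡ 15·16 = 240 ≡ 12 (mod 19).
    Then x = 0 + 33·12 = 396, valid modulo lcm(33, 19) = 627: x ≡ 396 (mod 627).
  Combine with x ≡ 1 (mod 17); new modulus lcm = 10659.
    Write x = 396 + 627·t and substitute into x ≡ 1 (mod 17): 627·t ≡ 1 − 396 = -395 (mod 17).
    Reduce coefficients mod 17: 15·t ≡ 13 (mod 17).
    The inverse of 15 mod 17 is 8 (since 15·8 = 120 = 7·17 + 1), so t ≡ 8·13 = 104 ≡ 2 (mod 17).
    Then x = 396 + 627·2 = 1650, valid modulo lcm(627, 17) = 10659: x ≡ 1650 (mod 10659).
  Combine with x ≡ 1 (mod 4); new modulus lcm = 42636.
    Write x = 1650 + 10659·t and substitute into x ≡ 1 (mod 4): 10659·t ≡ 1 − 1650 = -1649 (mod 4).
    Reduce coefficients mod 4: 3·t ≡ 3 (mod 4).
    The inverse of 3 mod 4 is 3 (since 3·3 = 9 = 2·4 + 1), so t ≡ 3·3 = 9 ≡ 1 (mod 4).
    Then x = 1650 + 10659·1 = 12309, valid modulo lcm(10659, 4) = 42636: x ≡ 12309 (mod 42636).
Verify against each original: 12309 mod 3 = 0, 12309 mod 11 = 0, 12309 mod 19 = 16, 12309 mod 17 = 1, 12309 mod 4 = 1.

x ≡ 12309 (mod 42636).


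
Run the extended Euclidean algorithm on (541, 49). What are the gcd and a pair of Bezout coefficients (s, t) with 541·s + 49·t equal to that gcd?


Euclidean algorithm on (541, 49) — divide until remainder is 0:
  541 = 11 · 49 + 2
  49 = 24 · 2 + 1
  2 = 2 · 1 + 0
gcd(541, 49) = 1.
Track Bezout coefficients alongside the remainders: start with r₀ = 541 = a·1 + b·0 (s = 1, t = 0) and r₁ = 49 = a·0 + b·1 (s = 0, t = 1); each new remainder r_{k+1} = r_{k-1} − q_k·r_k inherits s_{k+1} = s_{k-1} − q_k·s_k, t_{k+1} = t_{k-1} − q_k·t_k, so r_k = a·s_k + b·t_k at every step:
  q = 11: r = 2, s = 1 − 11·0 = 1, t = 0 − 11·1 = -11  (check: 541·1 + 49·(-11) = 2)
  q = 24: r = 1, s = 0 − 24·1 = -24, t = 1 − 24·(-11) = 265  (check: 541·(-24) + 49·265 = 1)
The row with r = 1 (the gcd) gives the Bezout coefficients s = -24, t = 265.
Result: 541 · (-24) + 49 · (265) = 1.

gcd(541, 49) = 1; s = -24, t = 265 (check: 541·(-24) + 49·265 = 1).


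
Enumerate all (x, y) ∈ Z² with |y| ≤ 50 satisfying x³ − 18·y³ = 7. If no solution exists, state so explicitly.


The equation is x³ - 18y³ = 7. For fixed y, x³ = 18·y³ + 7, so a solution requires the RHS to be a perfect cube.
Strategy: iterate y from -50 to 50, compute RHS = 18·y³ + 7, and check whether it is a (positive or negative) perfect cube.
Check small values of y:
  y = 0: RHS = 7 is not a perfect cube.
  y = 1: RHS = 25 is not a perfect cube.
  y = -1: RHS = -11 is not a perfect cube.
  y = 2: RHS = 151 is not a perfect cube.
  y = -2: RHS = -137 is not a perfect cube.
  y = 3: RHS = 493 is not a perfect cube.
  y = -3: RHS = -479 is not a perfect cube.
Continuing the search up to |y| = 50 finds no solutions either.
No (x, y) in the scanned range satisfies the equation.

No integer solutions with |y| ≤ 50.


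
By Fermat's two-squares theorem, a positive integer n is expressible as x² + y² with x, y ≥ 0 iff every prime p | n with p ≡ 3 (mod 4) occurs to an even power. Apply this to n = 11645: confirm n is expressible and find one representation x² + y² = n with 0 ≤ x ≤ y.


Step 1: Factor n = 11645 = 5 · 17 · 137.
Step 2: Check the mod-4 condition on each prime factor: 5 ≡ 1 (mod 4), exponent 1; 17 ≡ 1 (mod 4), exponent 1; 137 ≡ 1 (mod 4), exponent 1.
All primes ≡ 3 (mod 4) appear to even exponent (or don't appear), so by the two-squares theorem n IS expressible as a sum of two squares.
Step 3: Build a representation. Here n = 5 · 17 · 137 is a product of primes ≡ 1 (mod 4). Each prime p ≡ 1 (mod 4) is itself a sum of two squares; find a² by testing p − a² for a perfect square:
  5: 5 − 1² = 4 = 2² ⇒ 5 = 1² + 2².
  17: 17 − 1² = 16 = 4² ⇒ 17 = 1² + 4².
  137: 137 − 1² = 136, 137 − 2² = 133, 137 − 3² = 128, 137 − 4² = 121 = 11² ⇒ 137 = 4² + 11².
  Combine using the Brahmagupta–Fibonacci identity (a² + b²)(c² + d²) = (ac − bd)² + (ad + bc)² = (ac + bd)² + (ad − bc)²:
  5 · 17 = 85: from (1² + 2²)(1² + 4²), take (1·1 − 2·4, 1·4 + 2·1) = (1 − 8, 4 + 2) = (-7, 6); dropping signs (only squares matter) gives (7, 6); check 7² + 6² = 49 + 36 = 85 ✓.
  85 · 137 = 11645: from (7² + 6²)(4² + 11²), take (7·4 − 6·11, 7·11 + 6·4) = (28 − 66, 77 + 24) = (-38, 101); dropping signs (only squares matter) gives (38, 101); check 38² + 101² = 1444 + 10201 = 11645 ✓.
Step 4: Order so x ≤ y and verify: 38² + 101² = 1444 + 10201 = 11645 = n. ✓

n = 11645 = 38² + 101² (one valid representation with x ≤ y).


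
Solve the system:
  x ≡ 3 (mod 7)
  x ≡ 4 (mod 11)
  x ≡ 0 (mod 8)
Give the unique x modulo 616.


Moduli 7, 11, 8 are pairwise coprime; by CRT there is a unique solution modulo M = 7 · 11 · 8 = 616.
Solve pairwise, accumulating the modulus:
  Start with x ≡ 3 (mod 7).
  Combine with x ≡ 4 (mod 11): since gcd(7, 11) = 1, we get a unique residue mod 77.
    Write x = 3 + 7·t and substitute into x ≡ 4 (mod 11): 7·t ≡ 4 − 3 = 1 (mod 11).
    The inverse of 7 mod 11 is 8 (since 7·8 = 56 = 5·11 + 1), so t ≡ 8·1 = 8 ≡ 8 (mod 11).
    Then x = 3 + 7·8 = 59, valid modulo lcm(7, 11) = 77: x ≡ 59 (mod 77).
  Combine with x ≡ 0 (mod 8): since gcd(77, 8) = 1, we get a unique residue mod 616.
    Write x = 59 + 77·t and substitute into x ≡ 0 (mod 8): 77·t ≡ 0 − 59 = -59 (mod 8).
    Reduce coefficients mod 8: 5·t ≡ 5 (mod 8).
    The inverse of 5 mod 8 is 5 (since 5·5 = 25 = 3·8 + 1), so t ≡ 5·5 = 25 ≡ 1 (mod 8).
    Then x = 59 + 77·1 = 136, valid modulo lcm(77, 8) = 616: x ≡ 136 (mod 616).
Verify: 136 mod 7 = 3 ✓, 136 mod 11 = 4 ✓, 136 mod 8 = 0 ✓.

x ≡ 136 (mod 616).


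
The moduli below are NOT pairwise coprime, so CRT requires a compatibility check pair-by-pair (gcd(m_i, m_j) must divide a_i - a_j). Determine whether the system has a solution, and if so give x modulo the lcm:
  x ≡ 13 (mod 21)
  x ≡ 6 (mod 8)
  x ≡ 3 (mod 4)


Moduli 21, 8, 4 are not pairwise coprime, so CRT works modulo lcm(m_i) when all pairwise compatibility conditions hold.
Pairwise compatibility: gcd(m_i, m_j) must divide a_i - a_j for every pair.
Merge one congruence at a time:
  Start: x ≡ 13 (mod 21).
  Combine with x ≡ 6 (mod 8): gcd(21, 8) = 1; 6 - 13 = -7, which IS divisible by 1, so compatible.
    Write x = 13 + 21·t and substitute into x ≡ 6 (mod 8): 21·t ≡ 6 − 13 = -7 (mod 8).
    Reduce coefficients mod 8: 5·t ≡ 1 (mod 8).
    The inverse of 5 mod 8 is 5 (since 5·5 = 25 = 3·8 + 1), so t ≡ 5·1 = 5 ≡ 5 (mod 8).
    Then x = 13 + 21·5 = 118, valid modulo lcm(21, 8) = 168: x ≡ 118 (mod 168).
  Combine with x ≡ 3 (mod 4): gcd(168, 4) = 4, and 3 - 118 = -115 is NOT divisible by 4.
    ⇒ system is inconsistent (no integer solution).

No solution (the system is inconsistent).


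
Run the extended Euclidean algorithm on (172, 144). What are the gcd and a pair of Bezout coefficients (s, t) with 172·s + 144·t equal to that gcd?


Euclidean algorithm on (172, 144) — divide until remainder is 0:
  172 = 1 · 144 + 28
  144 = 5 · 28 + 4
  28 = 7 · 4 + 0
gcd(172, 144) = 4.
Track Bezout coefficients alongside the remainders: start with r₀ = 172 = a·1 + b·0 (s = 1, t = 0) and r₁ = 144 = a·0 + b·1 (s = 0, t = 1); each new remainder r_{k+1} = r_{k-1} − q_k·r_k inherits s_{k+1} = s_{k-1} − q_k·s_k, t_{k+1} = t_{k-1} − q_k·t_k, so r_k = a·s_k + b·t_k at every step:
  q = 1: r = 28, s = 1 − 1·0 = 1, t = 0 − 1·1 = -1  (check: 172·1 + 144·(-1) = 28)
  q = 5: r = 4, s = 0 − 5·1 = -5, t = 1 − 5·(-1) = 6  (check: 172·(-5) + 144·6 = 4)
The row with r = 4 (the gcd) gives the Bezout coefficients s = -5, t = 6.
Result: 172 · (-5) + 144 · (6) = 4.

gcd(172, 144) = 4; s = -5, t = 6 (check: 172·(-5) + 144·6 = 4).


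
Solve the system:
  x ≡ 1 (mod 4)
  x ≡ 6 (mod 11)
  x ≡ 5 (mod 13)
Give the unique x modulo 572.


Moduli 4, 11, 13 are pairwise coprime; by CRT there is a unique solution modulo M = 4 · 11 · 13 = 572.
Solve pairwise, accumulating the modulus:
  Start with x ≡ 1 (mod 4).
  Combine with x ≡ 6 (mod 11): since gcd(4, 11) = 1, we get a unique residue mod 44.
    Write x = 1 + 4·t and substitute into x ≡ 6 (mod 11): 4·t ≡ 6 − 1 = 5 (mod 11).
    The inverse of 4 mod 11 is 3 (since 4·3 = 12 = 1·11 + 1), so t ≡ 3·5 = 15 ≡ 4 (mod 11).
    Then x = 1 + 4·4 = 17, valid modulo lcm(4, 11) = 44: x ≡ 17 (mod 44).
  Combine with x ≡ 5 (mod 13): since gcd(44, 13) = 1, we get a unique residue mod 572.
    Write x = 17 + 44·t and substitute into x ≡ 5 (mod 13): 44·t ≡ 5 − 17 = -12 (mod 13).
    Reduce coefficients mod 13: 5·t ≡ 1 (mod 13).
    The inverse of 5 mod 13 is 8 (since 5·8 = 40 = 3·13 + 1), so t ≡ 8·1 = 8 ≡ 8 (mod 13).
    Then x = 17 + 44·8 = 369, valid modulo lcm(44, 13) = 572: x ≡ 369 (mod 572).
Verify: 369 mod 4 = 1 ✓, 369 mod 11 = 6 ✓, 369 mod 13 = 5 ✓.

x ≡ 369 (mod 572).


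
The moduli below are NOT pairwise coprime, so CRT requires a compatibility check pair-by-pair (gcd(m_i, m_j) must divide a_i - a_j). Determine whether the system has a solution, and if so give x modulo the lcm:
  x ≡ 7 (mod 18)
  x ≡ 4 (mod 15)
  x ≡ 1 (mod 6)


Moduli 18, 15, 6 are not pairwise coprime, so CRT works modulo lcm(m_i) when all pairwise compatibility conditions hold.
Pairwise compatibility: gcd(m_i, m_j) must divide a_i - a_j for every pair.
Merge one congruence at a time:
  Start: x ≡ 7 (mod 18).
  Combine with x ≡ 4 (mod 15): gcd(18, 15) = 3; 4 - 7 = -3, which IS divisible by 3, so compatible.
    Write x = 7 + 18·t and substitute into x ≡ 4 (mod 15): 18·t ≡ 4 − 7 = -3 (mod 15).
    Divide the congruence (and modulus) by g = 3: 6·t ≡ -1 (mod 5).
    Reduce coefficients mod 5: 1·t ≡ 4 (mod 5).
    So t ≡ 4 (mod 5).
    Then x = 7 + 18·4 = 79, valid modulo lcm(18, 15) = 90: x ≡ 79 (mod 90).
  Combine with x ≡ 1 (mod 6): gcd(90, 6) = 6; 1 - 79 = -78, which IS divisible by 6, so compatible.
    Write x = 79 + 90·t and substitute into x ≡ 1 (mod 6): 90·t ≡ 1 − 79 = -78 (mod 6).
    Divide the congruence (and modulus) by g = 6: 15·t ≡ -13 (mod 1).
    Modulo 1 every t works; take t = 0.
    Then x = 79 + 90·0 = 79, valid modulo lcm(90, 6) = 90: x ≡ 79 (mod 90).
Verify: 79 mod 18 = 7, 79 mod 15 = 4, 79 mod 6 = 1.

x ≡ 79 (mod 90).
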